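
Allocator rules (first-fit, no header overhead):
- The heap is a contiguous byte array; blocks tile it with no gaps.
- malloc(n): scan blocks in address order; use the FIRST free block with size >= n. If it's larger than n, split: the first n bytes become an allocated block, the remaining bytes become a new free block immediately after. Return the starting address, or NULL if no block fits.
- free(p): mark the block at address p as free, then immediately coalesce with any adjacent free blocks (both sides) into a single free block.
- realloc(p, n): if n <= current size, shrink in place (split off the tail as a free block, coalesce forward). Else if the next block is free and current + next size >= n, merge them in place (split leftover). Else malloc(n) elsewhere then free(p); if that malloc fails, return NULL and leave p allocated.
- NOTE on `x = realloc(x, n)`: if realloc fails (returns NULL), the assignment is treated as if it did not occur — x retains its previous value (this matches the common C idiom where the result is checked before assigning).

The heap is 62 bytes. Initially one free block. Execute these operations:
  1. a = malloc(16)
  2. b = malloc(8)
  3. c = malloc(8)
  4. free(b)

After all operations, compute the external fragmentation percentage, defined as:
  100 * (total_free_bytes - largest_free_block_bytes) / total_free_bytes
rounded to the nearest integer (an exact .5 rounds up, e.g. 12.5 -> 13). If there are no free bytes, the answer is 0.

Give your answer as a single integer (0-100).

Answer: 21

Derivation:
Op 1: a = malloc(16) -> a = 0; heap: [0-15 ALLOC][16-61 FREE]
Op 2: b = malloc(8) -> b = 16; heap: [0-15 ALLOC][16-23 ALLOC][24-61 FREE]
Op 3: c = malloc(8) -> c = 24; heap: [0-15 ALLOC][16-23 ALLOC][24-31 ALLOC][32-61 FREE]
Op 4: free(b) -> (freed b); heap: [0-15 ALLOC][16-23 FREE][24-31 ALLOC][32-61 FREE]
Free blocks: [8 30] total_free=38 largest=30 -> 100*(38-30)/38 = 800/38 ≈ 21.053 -> rounds to 21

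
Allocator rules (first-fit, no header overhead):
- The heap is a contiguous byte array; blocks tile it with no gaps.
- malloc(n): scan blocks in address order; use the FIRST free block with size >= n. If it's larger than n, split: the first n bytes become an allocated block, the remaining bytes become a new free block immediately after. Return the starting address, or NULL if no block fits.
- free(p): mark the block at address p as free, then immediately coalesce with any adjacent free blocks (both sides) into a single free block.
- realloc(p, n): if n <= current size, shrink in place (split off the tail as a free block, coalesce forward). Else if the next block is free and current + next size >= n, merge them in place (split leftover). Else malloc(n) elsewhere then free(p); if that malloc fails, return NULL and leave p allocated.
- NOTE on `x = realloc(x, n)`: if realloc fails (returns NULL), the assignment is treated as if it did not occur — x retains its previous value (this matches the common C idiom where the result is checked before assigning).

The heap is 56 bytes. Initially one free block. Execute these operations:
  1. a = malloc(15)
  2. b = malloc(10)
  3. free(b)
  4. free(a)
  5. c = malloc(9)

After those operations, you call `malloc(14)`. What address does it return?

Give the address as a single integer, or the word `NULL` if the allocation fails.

Answer: 9

Derivation:
Op 1: a = malloc(15) -> a = 0; heap: [0-14 ALLOC][15-55 FREE]
Op 2: b = malloc(10) -> b = 15; heap: [0-14 ALLOC][15-24 ALLOC][25-55 FREE]
Op 3: free(b) -> (freed b); heap: [0-14 ALLOC][15-55 FREE]
Op 4: free(a) -> (freed a); heap: [0-55 FREE]
Op 5: c = malloc(9) -> c = 0; heap: [0-8 ALLOC][9-55 FREE]
malloc(14): first-fit scan over [0-8 ALLOC][9-55 FREE] -> 9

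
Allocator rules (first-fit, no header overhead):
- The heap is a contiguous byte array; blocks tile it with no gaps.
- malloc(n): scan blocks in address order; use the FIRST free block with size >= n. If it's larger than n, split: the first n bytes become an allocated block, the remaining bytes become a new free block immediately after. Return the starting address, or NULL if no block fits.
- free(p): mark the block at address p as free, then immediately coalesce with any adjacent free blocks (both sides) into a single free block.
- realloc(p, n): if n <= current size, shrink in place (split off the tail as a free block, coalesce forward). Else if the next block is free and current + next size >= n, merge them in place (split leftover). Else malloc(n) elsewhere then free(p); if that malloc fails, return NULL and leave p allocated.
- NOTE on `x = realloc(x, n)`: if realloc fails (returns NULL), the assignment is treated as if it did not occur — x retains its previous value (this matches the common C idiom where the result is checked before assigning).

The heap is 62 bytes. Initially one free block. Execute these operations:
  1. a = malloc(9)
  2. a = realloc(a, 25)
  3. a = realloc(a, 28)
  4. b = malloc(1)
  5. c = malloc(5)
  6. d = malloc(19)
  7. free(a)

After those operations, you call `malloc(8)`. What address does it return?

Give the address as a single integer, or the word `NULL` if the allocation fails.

Op 1: a = malloc(9) -> a = 0; heap: [0-8 ALLOC][9-61 FREE]
Op 2: a = realloc(a, 25) -> a = 0; heap: [0-24 ALLOC][25-61 FREE]
Op 3: a = realloc(a, 28) -> a = 0; heap: [0-27 ALLOC][28-61 FREE]
Op 4: b = malloc(1) -> b = 28; heap: [0-27 ALLOC][28-28 ALLOC][29-61 FREE]
Op 5: c = malloc(5) -> c = 29; heap: [0-27 ALLOC][28-28 ALLOC][29-33 ALLOC][34-61 FREE]
Op 6: d = malloc(19) -> d = 34; heap: [0-27 ALLOC][28-28 ALLOC][29-33 ALLOC][34-52 ALLOC][53-61 FREE]
Op 7: free(a) -> (freed a); heap: [0-27 FREE][28-28 ALLOC][29-33 ALLOC][34-52 ALLOC][53-61 FREE]
malloc(8): first-fit scan over [0-27 FREE][28-28 ALLOC][29-33 ALLOC][34-52 ALLOC][53-61 FREE] -> 0

Answer: 0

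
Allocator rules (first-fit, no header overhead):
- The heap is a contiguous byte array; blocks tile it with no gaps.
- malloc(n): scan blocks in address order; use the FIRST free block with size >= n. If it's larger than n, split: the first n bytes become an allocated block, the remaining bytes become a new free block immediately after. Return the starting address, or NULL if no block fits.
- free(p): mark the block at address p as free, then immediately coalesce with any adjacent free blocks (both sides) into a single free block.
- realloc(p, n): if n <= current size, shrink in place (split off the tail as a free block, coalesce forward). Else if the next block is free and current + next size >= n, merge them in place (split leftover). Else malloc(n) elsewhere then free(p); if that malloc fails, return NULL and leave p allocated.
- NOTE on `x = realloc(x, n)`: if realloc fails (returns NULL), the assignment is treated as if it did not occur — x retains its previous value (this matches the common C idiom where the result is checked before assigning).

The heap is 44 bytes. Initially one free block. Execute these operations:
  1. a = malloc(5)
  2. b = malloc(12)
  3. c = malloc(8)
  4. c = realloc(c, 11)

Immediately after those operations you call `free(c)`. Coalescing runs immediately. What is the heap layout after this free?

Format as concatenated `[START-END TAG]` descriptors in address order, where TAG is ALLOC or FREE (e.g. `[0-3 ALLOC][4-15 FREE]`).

Answer: [0-4 ALLOC][5-16 ALLOC][17-43 FREE]

Derivation:
Op 1: a = malloc(5) -> a = 0; heap: [0-4 ALLOC][5-43 FREE]
Op 2: b = malloc(12) -> b = 5; heap: [0-4 ALLOC][5-16 ALLOC][17-43 FREE]
Op 3: c = malloc(8) -> c = 17; heap: [0-4 ALLOC][5-16 ALLOC][17-24 ALLOC][25-43 FREE]
Op 4: c = realloc(c, 11) -> c = 17; heap: [0-4 ALLOC][5-16 ALLOC][17-27 ALLOC][28-43 FREE]
free(c): c = 17 -> block [17-27 ALLOC]; mark free, coalesce with adjacent free neighbors -> [0-4 ALLOC][5-16 ALLOC][17-43 FREE]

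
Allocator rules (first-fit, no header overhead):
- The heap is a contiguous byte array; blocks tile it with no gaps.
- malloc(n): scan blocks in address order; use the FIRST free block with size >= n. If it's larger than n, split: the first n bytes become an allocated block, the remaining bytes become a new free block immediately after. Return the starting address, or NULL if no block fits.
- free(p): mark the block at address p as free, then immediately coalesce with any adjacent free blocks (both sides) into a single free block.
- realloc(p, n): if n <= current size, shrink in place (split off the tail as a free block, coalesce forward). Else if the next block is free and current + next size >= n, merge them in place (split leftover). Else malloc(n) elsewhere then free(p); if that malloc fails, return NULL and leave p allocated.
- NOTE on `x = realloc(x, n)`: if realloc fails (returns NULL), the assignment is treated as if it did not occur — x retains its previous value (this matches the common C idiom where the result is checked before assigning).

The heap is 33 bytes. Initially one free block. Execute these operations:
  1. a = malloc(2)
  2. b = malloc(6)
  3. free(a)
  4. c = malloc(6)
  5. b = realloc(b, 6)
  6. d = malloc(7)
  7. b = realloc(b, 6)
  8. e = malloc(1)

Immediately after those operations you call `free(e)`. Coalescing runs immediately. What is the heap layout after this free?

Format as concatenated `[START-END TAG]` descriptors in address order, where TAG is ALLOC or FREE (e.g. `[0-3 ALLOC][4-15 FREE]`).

Answer: [0-1 FREE][2-7 ALLOC][8-13 ALLOC][14-20 ALLOC][21-32 FREE]

Derivation:
Op 1: a = malloc(2) -> a = 0; heap: [0-1 ALLOC][2-32 FREE]
Op 2: b = malloc(6) -> b = 2; heap: [0-1 ALLOC][2-7 ALLOC][8-32 FREE]
Op 3: free(a) -> (freed a); heap: [0-1 FREE][2-7 ALLOC][8-32 FREE]
Op 4: c = malloc(6) -> c = 8; heap: [0-1 FREE][2-7 ALLOC][8-13 ALLOC][14-32 FREE]
Op 5: b = realloc(b, 6) -> b = 2; heap: [0-1 FREE][2-7 ALLOC][8-13 ALLOC][14-32 FREE]
Op 6: d = malloc(7) -> d = 14; heap: [0-1 FREE][2-7 ALLOC][8-13 ALLOC][14-20 ALLOC][21-32 FREE]
Op 7: b = realloc(b, 6) -> b = 2; heap: [0-1 FREE][2-7 ALLOC][8-13 ALLOC][14-20 ALLOC][21-32 FREE]
Op 8: e = malloc(1) -> e = 0; heap: [0-0 ALLOC][1-1 FREE][2-7 ALLOC][8-13 ALLOC][14-20 ALLOC][21-32 FREE]
free(e): e = 0 -> block [0-0 ALLOC]; mark free, coalesce with adjacent free neighbors -> [0-1 FREE][2-7 ALLOC][8-13 ALLOC][14-20 ALLOC][21-32 FREE]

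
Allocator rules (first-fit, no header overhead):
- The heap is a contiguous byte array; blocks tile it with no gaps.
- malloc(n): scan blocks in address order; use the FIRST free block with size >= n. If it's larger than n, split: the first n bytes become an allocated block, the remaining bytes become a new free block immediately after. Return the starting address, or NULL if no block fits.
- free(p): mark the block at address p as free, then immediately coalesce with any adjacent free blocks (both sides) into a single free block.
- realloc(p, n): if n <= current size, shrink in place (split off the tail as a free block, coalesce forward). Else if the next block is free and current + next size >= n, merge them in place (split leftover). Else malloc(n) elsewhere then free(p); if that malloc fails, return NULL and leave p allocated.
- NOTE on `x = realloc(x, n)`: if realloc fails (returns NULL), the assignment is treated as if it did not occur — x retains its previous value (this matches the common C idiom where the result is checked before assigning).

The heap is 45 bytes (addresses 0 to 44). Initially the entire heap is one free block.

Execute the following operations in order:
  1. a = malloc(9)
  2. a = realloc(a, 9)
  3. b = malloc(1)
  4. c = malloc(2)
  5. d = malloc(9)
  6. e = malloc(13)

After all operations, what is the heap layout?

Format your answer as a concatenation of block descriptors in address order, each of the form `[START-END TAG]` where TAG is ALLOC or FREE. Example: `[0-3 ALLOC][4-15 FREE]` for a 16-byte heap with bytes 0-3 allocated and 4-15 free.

Op 1: a = malloc(9) -> a = 0; heap: [0-8 ALLOC][9-44 FREE]
Op 2: a = realloc(a, 9) -> a = 0; heap: [0-8 ALLOC][9-44 FREE]
Op 3: b = malloc(1) -> b = 9; heap: [0-8 ALLOC][9-9 ALLOC][10-44 FREE]
Op 4: c = malloc(2) -> c = 10; heap: [0-8 ALLOC][9-9 ALLOC][10-11 ALLOC][12-44 FREE]
Op 5: d = malloc(9) -> d = 12; heap: [0-8 ALLOC][9-9 ALLOC][10-11 ALLOC][12-20 ALLOC][21-44 FREE]
Op 6: e = malloc(13) -> e = 21; heap: [0-8 ALLOC][9-9 ALLOC][10-11 ALLOC][12-20 ALLOC][21-33 ALLOC][34-44 FREE]

Answer: [0-8 ALLOC][9-9 ALLOC][10-11 ALLOC][12-20 ALLOC][21-33 ALLOC][34-44 FREE]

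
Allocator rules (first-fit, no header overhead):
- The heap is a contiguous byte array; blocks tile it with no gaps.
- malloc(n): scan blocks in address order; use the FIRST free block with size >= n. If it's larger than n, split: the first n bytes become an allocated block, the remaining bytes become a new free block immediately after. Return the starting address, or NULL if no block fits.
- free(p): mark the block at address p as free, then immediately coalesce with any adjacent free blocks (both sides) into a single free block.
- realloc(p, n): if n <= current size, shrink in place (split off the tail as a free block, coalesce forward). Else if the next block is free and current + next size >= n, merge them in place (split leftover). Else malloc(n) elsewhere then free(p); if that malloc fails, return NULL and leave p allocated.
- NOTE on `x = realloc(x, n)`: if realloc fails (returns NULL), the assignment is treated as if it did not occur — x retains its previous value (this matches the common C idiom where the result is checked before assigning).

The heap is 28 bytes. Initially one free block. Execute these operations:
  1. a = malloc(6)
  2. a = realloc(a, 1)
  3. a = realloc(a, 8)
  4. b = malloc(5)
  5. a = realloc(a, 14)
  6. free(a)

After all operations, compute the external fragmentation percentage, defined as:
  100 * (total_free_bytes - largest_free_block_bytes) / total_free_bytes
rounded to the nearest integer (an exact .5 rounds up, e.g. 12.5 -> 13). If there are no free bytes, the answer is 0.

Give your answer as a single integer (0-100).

Answer: 35

Derivation:
Op 1: a = malloc(6) -> a = 0; heap: [0-5 ALLOC][6-27 FREE]
Op 2: a = realloc(a, 1) -> a = 0; heap: [0-0 ALLOC][1-27 FREE]
Op 3: a = realloc(a, 8) -> a = 0; heap: [0-7 ALLOC][8-27 FREE]
Op 4: b = malloc(5) -> b = 8; heap: [0-7 ALLOC][8-12 ALLOC][13-27 FREE]
Op 5: a = realloc(a, 14) -> a = 13; heap: [0-7 FREE][8-12 ALLOC][13-26 ALLOC][27-27 FREE]
Op 6: free(a) -> (freed a); heap: [0-7 FREE][8-12 ALLOC][13-27 FREE]
Free blocks: [8 15] total_free=23 largest=15 -> 100*(23-15)/23 = 800/23 ≈ 34.783 -> rounds to 35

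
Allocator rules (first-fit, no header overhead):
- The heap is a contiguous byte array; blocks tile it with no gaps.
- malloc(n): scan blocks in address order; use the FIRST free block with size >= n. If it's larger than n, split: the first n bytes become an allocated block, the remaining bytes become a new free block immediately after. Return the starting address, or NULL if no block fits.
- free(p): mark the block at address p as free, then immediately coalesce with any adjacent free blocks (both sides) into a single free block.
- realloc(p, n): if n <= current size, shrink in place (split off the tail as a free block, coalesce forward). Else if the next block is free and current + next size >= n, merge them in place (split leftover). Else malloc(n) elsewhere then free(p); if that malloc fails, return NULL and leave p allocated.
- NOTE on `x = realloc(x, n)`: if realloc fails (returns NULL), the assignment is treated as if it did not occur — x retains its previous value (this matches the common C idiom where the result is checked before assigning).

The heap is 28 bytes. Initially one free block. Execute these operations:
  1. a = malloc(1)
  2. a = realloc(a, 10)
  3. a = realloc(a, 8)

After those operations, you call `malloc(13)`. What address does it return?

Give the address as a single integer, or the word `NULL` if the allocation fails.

Op 1: a = malloc(1) -> a = 0; heap: [0-0 ALLOC][1-27 FREE]
Op 2: a = realloc(a, 10) -> a = 0; heap: [0-9 ALLOC][10-27 FREE]
Op 3: a = realloc(a, 8) -> a = 0; heap: [0-7 ALLOC][8-27 FREE]
malloc(13): first-fit scan over [0-7 ALLOC][8-27 FREE] -> 8

Answer: 8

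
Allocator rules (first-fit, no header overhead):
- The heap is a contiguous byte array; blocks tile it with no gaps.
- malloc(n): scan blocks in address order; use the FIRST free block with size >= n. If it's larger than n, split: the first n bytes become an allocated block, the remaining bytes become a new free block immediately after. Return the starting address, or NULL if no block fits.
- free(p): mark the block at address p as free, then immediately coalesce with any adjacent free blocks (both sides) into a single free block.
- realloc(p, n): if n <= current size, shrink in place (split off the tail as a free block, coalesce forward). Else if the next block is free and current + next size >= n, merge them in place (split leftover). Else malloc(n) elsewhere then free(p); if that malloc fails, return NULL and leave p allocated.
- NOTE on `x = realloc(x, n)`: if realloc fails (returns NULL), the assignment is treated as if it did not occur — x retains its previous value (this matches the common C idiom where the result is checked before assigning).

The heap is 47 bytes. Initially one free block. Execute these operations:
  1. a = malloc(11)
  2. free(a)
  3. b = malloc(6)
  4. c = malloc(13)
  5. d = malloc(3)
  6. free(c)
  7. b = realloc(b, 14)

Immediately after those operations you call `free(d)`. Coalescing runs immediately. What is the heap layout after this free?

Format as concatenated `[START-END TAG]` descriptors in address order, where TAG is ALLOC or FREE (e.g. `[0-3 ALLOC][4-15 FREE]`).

Answer: [0-13 ALLOC][14-46 FREE]

Derivation:
Op 1: a = malloc(11) -> a = 0; heap: [0-10 ALLOC][11-46 FREE]
Op 2: free(a) -> (freed a); heap: [0-46 FREE]
Op 3: b = malloc(6) -> b = 0; heap: [0-5 ALLOC][6-46 FREE]
Op 4: c = malloc(13) -> c = 6; heap: [0-5 ALLOC][6-18 ALLOC][19-46 FREE]
Op 5: d = malloc(3) -> d = 19; heap: [0-5 ALLOC][6-18 ALLOC][19-21 ALLOC][22-46 FREE]
Op 6: free(c) -> (freed c); heap: [0-5 ALLOC][6-18 FREE][19-21 ALLOC][22-46 FREE]
Op 7: b = realloc(b, 14) -> b = 0; heap: [0-13 ALLOC][14-18 FREE][19-21 ALLOC][22-46 FREE]
free(d): d = 19 -> block [19-21 ALLOC]; mark free, coalesce with adjacent free neighbors -> [0-13 ALLOC][14-46 FREE]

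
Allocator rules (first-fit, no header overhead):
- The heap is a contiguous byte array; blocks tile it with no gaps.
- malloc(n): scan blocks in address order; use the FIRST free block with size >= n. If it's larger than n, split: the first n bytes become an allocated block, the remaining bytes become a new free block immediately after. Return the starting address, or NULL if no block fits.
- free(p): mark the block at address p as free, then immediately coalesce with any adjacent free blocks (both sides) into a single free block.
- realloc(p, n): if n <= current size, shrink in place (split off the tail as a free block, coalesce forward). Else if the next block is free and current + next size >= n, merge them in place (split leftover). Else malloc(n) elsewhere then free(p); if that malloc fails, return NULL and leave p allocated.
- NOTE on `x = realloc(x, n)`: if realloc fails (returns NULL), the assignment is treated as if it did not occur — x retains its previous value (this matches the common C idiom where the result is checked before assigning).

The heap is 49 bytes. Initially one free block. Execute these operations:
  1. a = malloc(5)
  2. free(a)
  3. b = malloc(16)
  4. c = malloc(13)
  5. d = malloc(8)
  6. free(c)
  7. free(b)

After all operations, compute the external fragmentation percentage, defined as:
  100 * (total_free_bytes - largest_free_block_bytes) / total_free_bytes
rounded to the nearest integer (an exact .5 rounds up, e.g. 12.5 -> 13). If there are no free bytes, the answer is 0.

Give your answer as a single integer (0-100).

Answer: 29

Derivation:
Op 1: a = malloc(5) -> a = 0; heap: [0-4 ALLOC][5-48 FREE]
Op 2: free(a) -> (freed a); heap: [0-48 FREE]
Op 3: b = malloc(16) -> b = 0; heap: [0-15 ALLOC][16-48 FREE]
Op 4: c = malloc(13) -> c = 16; heap: [0-15 ALLOC][16-28 ALLOC][29-48 FREE]
Op 5: d = malloc(8) -> d = 29; heap: [0-15 ALLOC][16-28 ALLOC][29-36 ALLOC][37-48 FREE]
Op 6: free(c) -> (freed c); heap: [0-15 ALLOC][16-28 FREE][29-36 ALLOC][37-48 FREE]
Op 7: free(b) -> (freed b); heap: [0-28 FREE][29-36 ALLOC][37-48 FREE]
Free blocks: [29 12] total_free=41 largest=29 -> 100*(41-29)/41 = 1200/41 ≈ 29.268 -> rounds to 29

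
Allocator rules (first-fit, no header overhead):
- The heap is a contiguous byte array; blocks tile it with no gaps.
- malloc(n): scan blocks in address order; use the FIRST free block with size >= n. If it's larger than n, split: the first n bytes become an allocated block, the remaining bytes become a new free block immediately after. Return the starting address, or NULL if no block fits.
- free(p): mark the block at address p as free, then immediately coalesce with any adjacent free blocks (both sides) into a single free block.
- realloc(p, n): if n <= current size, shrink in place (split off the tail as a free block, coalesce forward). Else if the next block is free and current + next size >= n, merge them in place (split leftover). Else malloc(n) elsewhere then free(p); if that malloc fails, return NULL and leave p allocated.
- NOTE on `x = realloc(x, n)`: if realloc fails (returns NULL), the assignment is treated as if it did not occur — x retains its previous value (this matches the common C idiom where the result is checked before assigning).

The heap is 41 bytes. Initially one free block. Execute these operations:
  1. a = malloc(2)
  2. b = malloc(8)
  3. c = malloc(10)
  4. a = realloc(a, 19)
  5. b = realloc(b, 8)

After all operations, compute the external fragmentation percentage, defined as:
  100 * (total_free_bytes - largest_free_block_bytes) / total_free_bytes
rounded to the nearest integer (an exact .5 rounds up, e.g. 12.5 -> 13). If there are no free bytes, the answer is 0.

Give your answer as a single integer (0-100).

Answer: 50

Derivation:
Op 1: a = malloc(2) -> a = 0; heap: [0-1 ALLOC][2-40 FREE]
Op 2: b = malloc(8) -> b = 2; heap: [0-1 ALLOC][2-9 ALLOC][10-40 FREE]
Op 3: c = malloc(10) -> c = 10; heap: [0-1 ALLOC][2-9 ALLOC][10-19 ALLOC][20-40 FREE]
Op 4: a = realloc(a, 19) -> a = 20; heap: [0-1 FREE][2-9 ALLOC][10-19 ALLOC][20-38 ALLOC][39-40 FREE]
Op 5: b = realloc(b, 8) -> b = 2; heap: [0-1 FREE][2-9 ALLOC][10-19 ALLOC][20-38 ALLOC][39-40 FREE]
Free blocks: [2 2] total_free=4 largest=2 -> 100*(4-2)/4 = 200/4 = 50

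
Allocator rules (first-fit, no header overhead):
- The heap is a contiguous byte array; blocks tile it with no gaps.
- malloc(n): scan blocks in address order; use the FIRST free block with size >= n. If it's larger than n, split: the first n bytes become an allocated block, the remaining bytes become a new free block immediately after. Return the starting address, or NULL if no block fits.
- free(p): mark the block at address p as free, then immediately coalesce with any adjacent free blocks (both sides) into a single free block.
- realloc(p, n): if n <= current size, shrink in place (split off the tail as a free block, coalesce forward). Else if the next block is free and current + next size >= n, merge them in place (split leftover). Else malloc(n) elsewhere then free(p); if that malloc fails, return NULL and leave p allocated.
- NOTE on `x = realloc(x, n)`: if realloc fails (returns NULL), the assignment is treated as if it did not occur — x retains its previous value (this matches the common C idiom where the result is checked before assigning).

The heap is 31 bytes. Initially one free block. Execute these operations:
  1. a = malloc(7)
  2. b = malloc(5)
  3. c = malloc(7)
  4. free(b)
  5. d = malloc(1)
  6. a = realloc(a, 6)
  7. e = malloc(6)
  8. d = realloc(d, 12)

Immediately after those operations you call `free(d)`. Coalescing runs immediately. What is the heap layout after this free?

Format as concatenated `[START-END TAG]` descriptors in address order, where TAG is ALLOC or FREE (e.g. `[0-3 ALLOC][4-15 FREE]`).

Op 1: a = malloc(7) -> a = 0; heap: [0-6 ALLOC][7-30 FREE]
Op 2: b = malloc(5) -> b = 7; heap: [0-6 ALLOC][7-11 ALLOC][12-30 FREE]
Op 3: c = malloc(7) -> c = 12; heap: [0-6 ALLOC][7-11 ALLOC][12-18 ALLOC][19-30 FREE]
Op 4: free(b) -> (freed b); heap: [0-6 ALLOC][7-11 FREE][12-18 ALLOC][19-30 FREE]
Op 5: d = malloc(1) -> d = 7; heap: [0-6 ALLOC][7-7 ALLOC][8-11 FREE][12-18 ALLOC][19-30 FREE]
Op 6: a = realloc(a, 6) -> a = 0; heap: [0-5 ALLOC][6-6 FREE][7-7 ALLOC][8-11 FREE][12-18 ALLOC][19-30 FREE]
Op 7: e = malloc(6) -> e = 19; heap: [0-5 ALLOC][6-6 FREE][7-7 ALLOC][8-11 FREE][12-18 ALLOC][19-24 ALLOC][25-30 FREE]
Op 8: d = realloc(d, 12) -> NULL (d unchanged); heap: [0-5 ALLOC][6-6 FREE][7-7 ALLOC][8-11 FREE][12-18 ALLOC][19-24 ALLOC][25-30 FREE]
free(d): d = 7 -> block [7-7 ALLOC]; mark free, coalesce with adjacent free neighbors -> [0-5 ALLOC][6-11 FREE][12-18 ALLOC][19-24 ALLOC][25-30 FREE]

Answer: [0-5 ALLOC][6-11 FREE][12-18 ALLOC][19-24 ALLOC][25-30 FREE]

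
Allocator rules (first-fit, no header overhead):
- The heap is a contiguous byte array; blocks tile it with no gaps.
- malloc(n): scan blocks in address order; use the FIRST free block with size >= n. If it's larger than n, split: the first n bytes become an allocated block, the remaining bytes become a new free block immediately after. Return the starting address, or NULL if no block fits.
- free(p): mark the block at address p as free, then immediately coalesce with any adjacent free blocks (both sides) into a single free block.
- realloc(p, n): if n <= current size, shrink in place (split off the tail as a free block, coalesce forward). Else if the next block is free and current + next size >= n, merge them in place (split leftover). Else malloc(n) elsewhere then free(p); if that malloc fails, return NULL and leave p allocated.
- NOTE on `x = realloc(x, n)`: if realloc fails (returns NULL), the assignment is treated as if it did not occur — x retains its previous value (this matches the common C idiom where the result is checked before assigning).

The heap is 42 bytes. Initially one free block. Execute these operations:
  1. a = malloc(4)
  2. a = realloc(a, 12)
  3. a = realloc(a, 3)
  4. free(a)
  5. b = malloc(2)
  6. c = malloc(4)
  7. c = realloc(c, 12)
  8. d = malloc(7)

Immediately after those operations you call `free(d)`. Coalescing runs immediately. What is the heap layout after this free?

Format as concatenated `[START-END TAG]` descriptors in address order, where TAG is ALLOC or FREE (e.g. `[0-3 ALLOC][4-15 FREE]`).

Answer: [0-1 ALLOC][2-13 ALLOC][14-41 FREE]

Derivation:
Op 1: a = malloc(4) -> a = 0; heap: [0-3 ALLOC][4-41 FREE]
Op 2: a = realloc(a, 12) -> a = 0; heap: [0-11 ALLOC][12-41 FREE]
Op 3: a = realloc(a, 3) -> a = 0; heap: [0-2 ALLOC][3-41 FREE]
Op 4: free(a) -> (freed a); heap: [0-41 FREE]
Op 5: b = malloc(2) -> b = 0; heap: [0-1 ALLOC][2-41 FREE]
Op 6: c = malloc(4) -> c = 2; heap: [0-1 ALLOC][2-5 ALLOC][6-41 FREE]
Op 7: c = realloc(c, 12) -> c = 2; heap: [0-1 ALLOC][2-13 ALLOC][14-41 FREE]
Op 8: d = malloc(7) -> d = 14; heap: [0-1 ALLOC][2-13 ALLOC][14-20 ALLOC][21-41 FREE]
free(d): d = 14 -> block [14-20 ALLOC]; mark free, coalesce with adjacent free neighbors -> [0-1 ALLOC][2-13 ALLOC][14-41 FREE]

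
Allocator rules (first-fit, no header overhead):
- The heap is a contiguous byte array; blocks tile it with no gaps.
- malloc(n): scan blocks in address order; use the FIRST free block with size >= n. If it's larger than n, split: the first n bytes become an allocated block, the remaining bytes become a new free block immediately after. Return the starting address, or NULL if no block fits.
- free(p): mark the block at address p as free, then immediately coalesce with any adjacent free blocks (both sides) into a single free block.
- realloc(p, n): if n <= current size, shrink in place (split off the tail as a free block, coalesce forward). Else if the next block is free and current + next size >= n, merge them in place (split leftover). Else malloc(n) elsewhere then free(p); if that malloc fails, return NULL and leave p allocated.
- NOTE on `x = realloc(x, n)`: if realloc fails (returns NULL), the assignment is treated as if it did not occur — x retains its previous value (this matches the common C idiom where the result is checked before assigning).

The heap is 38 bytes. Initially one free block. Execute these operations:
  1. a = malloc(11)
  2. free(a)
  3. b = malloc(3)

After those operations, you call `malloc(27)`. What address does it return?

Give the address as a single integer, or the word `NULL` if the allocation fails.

Answer: 3

Derivation:
Op 1: a = malloc(11) -> a = 0; heap: [0-10 ALLOC][11-37 FREE]
Op 2: free(a) -> (freed a); heap: [0-37 FREE]
Op 3: b = malloc(3) -> b = 0; heap: [0-2 ALLOC][3-37 FREE]
malloc(27): first-fit scan over [0-2 ALLOC][3-37 FREE] -> 3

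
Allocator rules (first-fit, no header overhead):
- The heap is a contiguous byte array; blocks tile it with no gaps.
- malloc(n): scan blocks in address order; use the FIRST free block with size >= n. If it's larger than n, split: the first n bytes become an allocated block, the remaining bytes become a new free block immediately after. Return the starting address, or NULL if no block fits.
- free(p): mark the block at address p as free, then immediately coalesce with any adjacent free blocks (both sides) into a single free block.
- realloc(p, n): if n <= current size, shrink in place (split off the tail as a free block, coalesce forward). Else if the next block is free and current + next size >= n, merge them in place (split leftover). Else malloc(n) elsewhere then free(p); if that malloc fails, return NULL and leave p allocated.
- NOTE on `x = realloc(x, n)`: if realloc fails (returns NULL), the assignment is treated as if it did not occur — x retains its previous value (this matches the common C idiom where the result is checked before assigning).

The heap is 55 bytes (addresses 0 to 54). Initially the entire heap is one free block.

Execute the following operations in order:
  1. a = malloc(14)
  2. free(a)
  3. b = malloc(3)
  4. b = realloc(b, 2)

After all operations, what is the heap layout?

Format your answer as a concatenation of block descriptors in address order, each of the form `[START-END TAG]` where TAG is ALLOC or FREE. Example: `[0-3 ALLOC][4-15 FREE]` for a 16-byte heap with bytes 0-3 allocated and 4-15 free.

Op 1: a = malloc(14) -> a = 0; heap: [0-13 ALLOC][14-54 FREE]
Op 2: free(a) -> (freed a); heap: [0-54 FREE]
Op 3: b = malloc(3) -> b = 0; heap: [0-2 ALLOC][3-54 FREE]
Op 4: b = realloc(b, 2) -> b = 0; heap: [0-1 ALLOC][2-54 FREE]

Answer: [0-1 ALLOC][2-54 FREE]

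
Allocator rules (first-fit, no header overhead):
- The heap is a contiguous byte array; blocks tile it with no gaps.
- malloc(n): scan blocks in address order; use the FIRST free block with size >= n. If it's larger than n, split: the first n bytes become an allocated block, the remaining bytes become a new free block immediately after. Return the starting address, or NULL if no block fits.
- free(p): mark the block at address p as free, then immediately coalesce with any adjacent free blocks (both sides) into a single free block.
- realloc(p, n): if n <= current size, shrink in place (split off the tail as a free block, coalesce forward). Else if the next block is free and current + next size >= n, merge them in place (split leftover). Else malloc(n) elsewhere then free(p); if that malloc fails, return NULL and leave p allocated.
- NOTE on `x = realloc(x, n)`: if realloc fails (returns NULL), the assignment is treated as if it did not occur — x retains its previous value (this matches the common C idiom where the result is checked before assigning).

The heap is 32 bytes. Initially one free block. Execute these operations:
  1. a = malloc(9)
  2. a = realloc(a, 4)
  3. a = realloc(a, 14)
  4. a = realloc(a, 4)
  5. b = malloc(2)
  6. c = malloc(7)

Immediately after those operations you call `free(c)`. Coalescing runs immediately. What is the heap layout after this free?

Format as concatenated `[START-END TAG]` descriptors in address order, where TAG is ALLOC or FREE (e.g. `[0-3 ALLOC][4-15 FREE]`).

Answer: [0-3 ALLOC][4-5 ALLOC][6-31 FREE]

Derivation:
Op 1: a = malloc(9) -> a = 0; heap: [0-8 ALLOC][9-31 FREE]
Op 2: a = realloc(a, 4) -> a = 0; heap: [0-3 ALLOC][4-31 FREE]
Op 3: a = realloc(a, 14) -> a = 0; heap: [0-13 ALLOC][14-31 FREE]
Op 4: a = realloc(a, 4) -> a = 0; heap: [0-3 ALLOC][4-31 FREE]
Op 5: b = malloc(2) -> b = 4; heap: [0-3 ALLOC][4-5 ALLOC][6-31 FREE]
Op 6: c = malloc(7) -> c = 6; heap: [0-3 ALLOC][4-5 ALLOC][6-12 ALLOC][13-31 FREE]
free(c): c = 6 -> block [6-12 ALLOC]; mark free, coalesce with adjacent free neighbors -> [0-3 ALLOC][4-5 ALLOC][6-31 FREE]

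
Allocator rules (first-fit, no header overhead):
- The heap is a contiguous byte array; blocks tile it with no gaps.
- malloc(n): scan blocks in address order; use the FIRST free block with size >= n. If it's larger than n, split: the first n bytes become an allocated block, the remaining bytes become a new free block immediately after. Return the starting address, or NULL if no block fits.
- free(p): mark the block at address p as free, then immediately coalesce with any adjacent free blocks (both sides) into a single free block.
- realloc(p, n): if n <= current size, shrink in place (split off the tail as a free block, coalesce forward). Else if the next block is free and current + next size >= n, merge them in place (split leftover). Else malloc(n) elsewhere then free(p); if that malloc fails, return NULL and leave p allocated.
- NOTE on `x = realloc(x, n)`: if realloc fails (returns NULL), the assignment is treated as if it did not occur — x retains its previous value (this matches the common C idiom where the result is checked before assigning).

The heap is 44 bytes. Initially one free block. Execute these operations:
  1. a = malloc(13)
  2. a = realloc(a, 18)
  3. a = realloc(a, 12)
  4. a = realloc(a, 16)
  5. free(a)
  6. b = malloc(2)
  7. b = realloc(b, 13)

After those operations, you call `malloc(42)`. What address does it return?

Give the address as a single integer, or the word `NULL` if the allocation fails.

Answer: NULL

Derivation:
Op 1: a = malloc(13) -> a = 0; heap: [0-12 ALLOC][13-43 FREE]
Op 2: a = realloc(a, 18) -> a = 0; heap: [0-17 ALLOC][18-43 FREE]
Op 3: a = realloc(a, 12) -> a = 0; heap: [0-11 ALLOC][12-43 FREE]
Op 4: a = realloc(a, 16) -> a = 0; heap: [0-15 ALLOC][16-43 FREE]
Op 5: free(a) -> (freed a); heap: [0-43 FREE]
Op 6: b = malloc(2) -> b = 0; heap: [0-1 ALLOC][2-43 FREE]
Op 7: b = realloc(b, 13) -> b = 0; heap: [0-12 ALLOC][13-43 FREE]
malloc(42): first-fit scan over [0-12 ALLOC][13-43 FREE] -> NULL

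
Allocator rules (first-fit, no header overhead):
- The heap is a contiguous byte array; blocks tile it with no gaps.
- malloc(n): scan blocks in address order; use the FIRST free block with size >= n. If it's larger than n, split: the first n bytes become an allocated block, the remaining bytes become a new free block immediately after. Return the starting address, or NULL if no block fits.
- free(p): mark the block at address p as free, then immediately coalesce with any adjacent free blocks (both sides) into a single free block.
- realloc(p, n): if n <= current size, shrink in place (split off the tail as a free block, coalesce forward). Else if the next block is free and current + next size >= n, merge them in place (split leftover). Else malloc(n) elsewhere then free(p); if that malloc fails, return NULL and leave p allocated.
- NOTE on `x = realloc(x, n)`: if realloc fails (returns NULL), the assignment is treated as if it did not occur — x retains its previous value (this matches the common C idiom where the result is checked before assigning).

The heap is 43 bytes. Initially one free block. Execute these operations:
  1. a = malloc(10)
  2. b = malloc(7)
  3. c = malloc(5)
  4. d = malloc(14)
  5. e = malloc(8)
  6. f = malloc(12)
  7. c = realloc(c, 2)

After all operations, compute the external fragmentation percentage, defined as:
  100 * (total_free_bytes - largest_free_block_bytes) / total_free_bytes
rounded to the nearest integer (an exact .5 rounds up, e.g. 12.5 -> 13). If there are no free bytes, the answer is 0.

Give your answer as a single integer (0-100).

Answer: 30

Derivation:
Op 1: a = malloc(10) -> a = 0; heap: [0-9 ALLOC][10-42 FREE]
Op 2: b = malloc(7) -> b = 10; heap: [0-9 ALLOC][10-16 ALLOC][17-42 FREE]
Op 3: c = malloc(5) -> c = 17; heap: [0-9 ALLOC][10-16 ALLOC][17-21 ALLOC][22-42 FREE]
Op 4: d = malloc(14) -> d = 22; heap: [0-9 ALLOC][10-16 ALLOC][17-21 ALLOC][22-35 ALLOC][36-42 FREE]
Op 5: e = malloc(8) -> e = NULL; heap: [0-9 ALLOC][10-16 ALLOC][17-21 ALLOC][22-35 ALLOC][36-42 FREE]
Op 6: f = malloc(12) -> f = NULL; heap: [0-9 ALLOC][10-16 ALLOC][17-21 ALLOC][22-35 ALLOC][36-42 FREE]
Op 7: c = realloc(c, 2) -> c = 17; heap: [0-9 ALLOC][10-16 ALLOC][17-18 ALLOC][19-21 FREE][22-35 ALLOC][36-42 FREE]
Free blocks: [3 7] total_free=10 largest=7 -> 100*(10-7)/10 = 300/10 = 30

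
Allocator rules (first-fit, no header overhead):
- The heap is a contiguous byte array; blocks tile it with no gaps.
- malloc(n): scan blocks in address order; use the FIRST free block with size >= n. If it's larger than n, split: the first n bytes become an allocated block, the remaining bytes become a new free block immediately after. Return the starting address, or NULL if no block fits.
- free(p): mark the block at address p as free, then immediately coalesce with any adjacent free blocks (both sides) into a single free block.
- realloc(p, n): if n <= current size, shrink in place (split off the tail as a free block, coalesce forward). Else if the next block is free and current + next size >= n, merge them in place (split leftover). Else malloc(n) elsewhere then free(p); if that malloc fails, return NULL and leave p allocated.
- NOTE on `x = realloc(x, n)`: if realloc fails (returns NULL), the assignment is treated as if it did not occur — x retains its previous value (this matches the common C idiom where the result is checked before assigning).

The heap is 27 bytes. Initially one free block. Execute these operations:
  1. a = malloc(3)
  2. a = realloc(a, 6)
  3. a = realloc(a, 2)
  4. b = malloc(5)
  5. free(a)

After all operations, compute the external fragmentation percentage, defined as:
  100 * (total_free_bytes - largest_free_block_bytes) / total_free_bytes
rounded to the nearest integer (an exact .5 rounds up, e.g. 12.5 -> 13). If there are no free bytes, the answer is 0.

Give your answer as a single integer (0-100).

Op 1: a = malloc(3) -> a = 0; heap: [0-2 ALLOC][3-26 FREE]
Op 2: a = realloc(a, 6) -> a = 0; heap: [0-5 ALLOC][6-26 FREE]
Op 3: a = realloc(a, 2) -> a = 0; heap: [0-1 ALLOC][2-26 FREE]
Op 4: b = malloc(5) -> b = 2; heap: [0-1 ALLOC][2-6 ALLOC][7-26 FREE]
Op 5: free(a) -> (freed a); heap: [0-1 FREE][2-6 ALLOC][7-26 FREE]
Free blocks: [2 20] total_free=22 largest=20 -> 100*(22-20)/22 = 200/22 ≈ 9.091 -> rounds to 9

Answer: 9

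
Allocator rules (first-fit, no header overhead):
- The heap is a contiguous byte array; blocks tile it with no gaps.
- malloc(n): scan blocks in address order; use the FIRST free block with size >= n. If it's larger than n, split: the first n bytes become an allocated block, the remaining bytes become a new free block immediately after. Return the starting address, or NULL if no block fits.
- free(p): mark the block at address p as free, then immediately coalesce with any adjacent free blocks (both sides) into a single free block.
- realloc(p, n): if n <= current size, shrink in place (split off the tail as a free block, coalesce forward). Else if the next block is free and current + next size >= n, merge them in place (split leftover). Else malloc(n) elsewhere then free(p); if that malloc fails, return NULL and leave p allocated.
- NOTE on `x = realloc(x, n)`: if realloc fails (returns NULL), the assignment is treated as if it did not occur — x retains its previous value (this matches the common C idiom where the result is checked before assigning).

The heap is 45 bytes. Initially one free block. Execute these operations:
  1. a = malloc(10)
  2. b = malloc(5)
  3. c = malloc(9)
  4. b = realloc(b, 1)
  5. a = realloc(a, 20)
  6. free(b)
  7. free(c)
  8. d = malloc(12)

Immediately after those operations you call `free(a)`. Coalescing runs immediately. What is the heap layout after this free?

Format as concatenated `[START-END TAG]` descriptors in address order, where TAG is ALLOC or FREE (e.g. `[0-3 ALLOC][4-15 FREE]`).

Answer: [0-11 ALLOC][12-44 FREE]

Derivation:
Op 1: a = malloc(10) -> a = 0; heap: [0-9 ALLOC][10-44 FREE]
Op 2: b = malloc(5) -> b = 10; heap: [0-9 ALLOC][10-14 ALLOC][15-44 FREE]
Op 3: c = malloc(9) -> c = 15; heap: [0-9 ALLOC][10-14 ALLOC][15-23 ALLOC][24-44 FREE]
Op 4: b = realloc(b, 1) -> b = 10; heap: [0-9 ALLOC][10-10 ALLOC][11-14 FREE][15-23 ALLOC][24-44 FREE]
Op 5: a = realloc(a, 20) -> a = 24; heap: [0-9 FREE][10-10 ALLOC][11-14 FREE][15-23 ALLOC][24-43 ALLOC][44-44 FREE]
Op 6: free(b) -> (freed b); heap: [0-14 FREE][15-23 ALLOC][24-43 ALLOC][44-44 FREE]
Op 7: free(c) -> (freed c); heap: [0-23 FREE][24-43 ALLOC][44-44 FREE]
Op 8: d = malloc(12) -> d = 0; heap: [0-11 ALLOC][12-23 FREE][24-43 ALLOC][44-44 FREE]
free(a): a = 24 -> block [24-43 ALLOC]; mark free, coalesce with adjacent free neighbors -> [0-11 ALLOC][12-44 FREE]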